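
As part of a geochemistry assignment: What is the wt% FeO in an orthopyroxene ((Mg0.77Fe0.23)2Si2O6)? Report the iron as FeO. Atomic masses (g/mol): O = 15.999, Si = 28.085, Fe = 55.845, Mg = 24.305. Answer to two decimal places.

Formula mass = 215.282 g/mol.
0.46 Fe → 0.4600 mol FeO per formula unit; M(FeO) = 71.844, so FeO mass = 33.048 g.
33.048/215.282 × 100 = 15.35 wt%.

15.35 wt%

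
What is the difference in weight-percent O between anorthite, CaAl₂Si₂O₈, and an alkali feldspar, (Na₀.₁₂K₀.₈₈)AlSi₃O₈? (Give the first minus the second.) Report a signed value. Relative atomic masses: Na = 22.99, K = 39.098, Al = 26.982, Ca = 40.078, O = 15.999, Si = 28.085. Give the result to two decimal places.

M(CaAl₂Si₂O₈) = 278.204 g/mol, so wt% O = 127.992/278.204 × 100 = 46.01%.
M((Na₀.₁₂K₀.₈₈)AlSi₃O₈) = 276.394 g/mol, so wt% O = 127.992/276.394 × 100 = 46.31%.
46.01 − 46.31 = -0.30 pp.

-0.30 percentage points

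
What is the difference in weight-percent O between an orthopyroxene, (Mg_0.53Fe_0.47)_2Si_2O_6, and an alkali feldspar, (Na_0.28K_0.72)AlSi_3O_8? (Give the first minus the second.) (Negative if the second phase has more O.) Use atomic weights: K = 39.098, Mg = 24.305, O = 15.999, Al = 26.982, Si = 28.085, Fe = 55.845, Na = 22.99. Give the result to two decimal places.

First mineral: 95.994 g O in 230.422 g formula = 41.66 wt% O.
Second mineral: 127.992 g O in 273.817 g formula = 46.74 wt% O.
41.66% − 46.74% gives a difference of -5.08 percentage points.

-5.08 percentage points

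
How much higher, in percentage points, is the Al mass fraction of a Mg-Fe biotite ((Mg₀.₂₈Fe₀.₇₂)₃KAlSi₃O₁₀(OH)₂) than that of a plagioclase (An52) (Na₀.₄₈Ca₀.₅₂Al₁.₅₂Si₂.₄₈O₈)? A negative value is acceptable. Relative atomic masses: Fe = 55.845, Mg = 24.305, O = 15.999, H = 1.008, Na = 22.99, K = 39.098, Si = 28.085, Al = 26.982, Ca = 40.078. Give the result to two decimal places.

First mineral: 26.982 g Al in 485.380 g formula = 5.56 wt% Al.
Second mineral: 41.013 g Al in 270.531 g formula = 15.16 wt% Al.
5.56% − 15.16% gives a difference of -9.60 percentage points.

-9.60 percentage points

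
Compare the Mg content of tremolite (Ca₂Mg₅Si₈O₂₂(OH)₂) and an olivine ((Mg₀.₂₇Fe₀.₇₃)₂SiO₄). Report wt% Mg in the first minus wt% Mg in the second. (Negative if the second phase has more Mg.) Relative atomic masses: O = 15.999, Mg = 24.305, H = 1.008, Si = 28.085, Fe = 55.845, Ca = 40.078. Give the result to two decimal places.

7.93 percentage points

First mineral: 121.525 g Mg in 812.353 g formula = 14.96 wt% Mg.
Second mineral: 13.125 g Mg in 186.739 g formula = 7.03 wt% Mg.
14.96% − 7.03% gives a difference of 7.93 percentage points.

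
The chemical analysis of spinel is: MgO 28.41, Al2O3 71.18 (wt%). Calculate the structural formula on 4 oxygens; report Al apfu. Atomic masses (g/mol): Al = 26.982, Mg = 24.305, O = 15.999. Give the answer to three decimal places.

MgO (M=40.304): mol = 0.70489; Mg = 0.70489, O = 0.70489.
Al2O3 (M=101.961): mol = 0.69811; Al = 1.39622, O = 2.09433.
ΣO = 2.79922; factor = 4/ΣO = 1.42897.
Al apfu = 1.39622 × 1.42897 = 1.995.

1.995 Al apfu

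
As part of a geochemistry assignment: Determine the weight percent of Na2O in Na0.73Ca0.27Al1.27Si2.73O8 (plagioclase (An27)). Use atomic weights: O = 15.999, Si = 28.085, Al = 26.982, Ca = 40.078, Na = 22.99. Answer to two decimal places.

8.49 wt%

Formula mass = 266.535 g/mol.
0.73 Na → 0.3650 mol Na2O per formula unit; M(Na2O) = 61.979, so Na2O mass = 22.622 g.
22.622/266.535 × 100 = 8.49 wt%.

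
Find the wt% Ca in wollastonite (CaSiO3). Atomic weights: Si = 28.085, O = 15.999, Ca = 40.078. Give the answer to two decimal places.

34.50 mass %

M(CaSiO3) = 116.160 g/mol.
Ca contributes 1 × 40.078 = 40.078 g per mole.
40.078/116.160 = 0.3450 → 34.50%.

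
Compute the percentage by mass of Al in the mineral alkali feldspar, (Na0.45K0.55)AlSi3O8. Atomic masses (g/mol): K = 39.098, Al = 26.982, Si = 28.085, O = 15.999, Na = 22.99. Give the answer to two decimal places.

9.95 wt%

M((Na0.45K0.55)AlSi3O8) = 271.078 g/mol.
Al contributes 1 × 26.982 = 26.982 g per mole.
26.982/271.078 = 0.0995 → 9.95%.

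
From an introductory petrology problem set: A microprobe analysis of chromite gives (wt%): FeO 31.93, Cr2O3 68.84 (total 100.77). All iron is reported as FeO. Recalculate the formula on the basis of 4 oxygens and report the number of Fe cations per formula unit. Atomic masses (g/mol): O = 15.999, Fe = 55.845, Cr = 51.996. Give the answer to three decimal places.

0.986 Fe apfu

31.93 wt% FeO ÷ 71.844 g/mol = 0.44444 mol, giving 0.44444 Fe and 0.44444 O.
68.84 wt% Cr2O3 ÷ 151.989 g/mol = 0.45293 mol, giving 0.90586 Cr and 1.35879 O.
Oxygen sums to 1.80323; scaling by 4/1.80323 = 2.21824 puts the formula on 4 O.
Fe: 0.44444 × 2.21824 = 0.986 atoms per formula unit.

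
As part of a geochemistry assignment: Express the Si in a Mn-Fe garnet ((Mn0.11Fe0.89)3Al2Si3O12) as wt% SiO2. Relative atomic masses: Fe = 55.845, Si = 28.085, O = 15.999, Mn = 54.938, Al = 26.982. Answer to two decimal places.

36.24 wt%

Formula mass = 497.443 g/mol.
3 Si → 3.0000 mol SiO2 per formula unit; M(SiO2) = 60.083, so SiO2 mass = 180.249 g.
180.249/497.443 × 100 = 36.24 wt%.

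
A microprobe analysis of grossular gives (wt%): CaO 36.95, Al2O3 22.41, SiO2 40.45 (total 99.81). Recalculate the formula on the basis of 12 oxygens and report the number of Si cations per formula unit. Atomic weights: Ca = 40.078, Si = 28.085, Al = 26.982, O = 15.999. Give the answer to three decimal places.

3.032 Si apfu

36.95 wt% CaO ÷ 56.077 g/mol = 0.65892 mol, giving 0.65892 Ca and 0.65892 O.
22.41 wt% Al2O3 ÷ 101.961 g/mol = 0.21979 mol, giving 0.43958 Al and 0.65937 O.
40.45 wt% SiO2 ÷ 60.083 g/mol = 0.67324 mol, giving 0.67324 Si and 1.34648 O.
Oxygen sums to 2.66477; scaling by 12/2.66477 = 4.50320 puts the formula on 12 O.
Si: 0.67324 × 4.50320 = 3.032 atoms per formula unit.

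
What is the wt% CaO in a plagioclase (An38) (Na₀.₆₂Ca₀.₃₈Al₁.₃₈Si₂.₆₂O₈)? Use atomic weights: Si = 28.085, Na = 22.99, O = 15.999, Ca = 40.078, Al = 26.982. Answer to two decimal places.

M(Na₀.₆₂Ca₀.₃₈Al₁.₃₈Si₂.₆₂O₈) = 268.293 g/mol; M(CaO) = 56.077 g/mol.
Moles CaO per formula unit = 0.38 Ca ÷ 1 = 0.3800.
CaO fraction = (0.3800 × 56.077) / 268.293 = 21.309/268.293 = 0.0794.

7.94 wt%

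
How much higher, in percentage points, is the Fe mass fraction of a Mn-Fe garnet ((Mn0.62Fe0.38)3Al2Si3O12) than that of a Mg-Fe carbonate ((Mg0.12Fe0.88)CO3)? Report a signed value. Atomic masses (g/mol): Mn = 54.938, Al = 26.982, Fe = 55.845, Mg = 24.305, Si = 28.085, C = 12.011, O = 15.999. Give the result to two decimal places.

M((Mn0.62Fe0.38)3Al2Si3O12) = 496.055 g/mol, so wt% Fe = 63.663/496.055 × 100 = 12.83%.
M((Mg0.12Fe0.88)CO3) = 112.068 g/mol, so wt% Fe = 49.144/112.068 × 100 = 43.85%.
12.83 − 43.85 = -31.02 pp.

-31.02 percentage points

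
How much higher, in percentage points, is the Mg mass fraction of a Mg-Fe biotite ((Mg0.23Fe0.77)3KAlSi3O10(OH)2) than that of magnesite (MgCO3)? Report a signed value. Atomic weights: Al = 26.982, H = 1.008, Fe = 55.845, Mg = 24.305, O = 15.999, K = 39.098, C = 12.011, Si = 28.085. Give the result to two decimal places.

-25.41 percentage points

First mineral: 16.770 g Mg in 490.111 g formula = 3.42 wt% Mg.
Second mineral: 24.305 g Mg in 84.313 g formula = 28.83 wt% Mg.
3.42% − 28.83% gives a difference of -25.41 percentage points.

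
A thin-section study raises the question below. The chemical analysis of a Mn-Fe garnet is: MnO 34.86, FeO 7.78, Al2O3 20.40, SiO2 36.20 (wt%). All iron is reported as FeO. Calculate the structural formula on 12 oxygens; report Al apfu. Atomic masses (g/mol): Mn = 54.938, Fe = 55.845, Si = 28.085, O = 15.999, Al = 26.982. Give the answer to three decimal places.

1.997 Al apfu

MnO (M=70.937): mol = 0.49142; Mn = 0.49142, O = 0.49142.
FeO (M=71.844): mol = 0.10829; Fe = 0.10829, O = 0.10829.
Al2O3 (M=101.961): mol = 0.20008; Al = 0.40016, O = 0.60024.
SiO2 (M=60.083): mol = 0.60250; Si = 0.60250, O = 1.20500.
ΣO = 2.40495; factor = 12/ΣO = 4.98971.
Al apfu = 0.40016 × 4.98971 = 1.997.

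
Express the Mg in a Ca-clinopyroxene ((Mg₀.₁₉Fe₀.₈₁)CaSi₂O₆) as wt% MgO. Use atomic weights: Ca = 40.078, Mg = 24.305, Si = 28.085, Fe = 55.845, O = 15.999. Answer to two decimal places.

Formula mass = 242.094 g/mol.
0.19 Mg → 0.1900 mol MgO per formula unit; M(MgO) = 40.304, so MgO mass = 7.658 g.
7.658/242.094 × 100 = 3.16 wt%.

3.16 wt%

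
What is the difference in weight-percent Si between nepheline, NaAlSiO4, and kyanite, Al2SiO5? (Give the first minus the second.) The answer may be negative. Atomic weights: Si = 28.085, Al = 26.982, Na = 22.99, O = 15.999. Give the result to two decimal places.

M(NaAlSiO4) = 142.053 g/mol, so wt% Si = 28.085/142.053 × 100 = 19.77%.
M(Al2SiO5) = 162.044 g/mol, so wt% Si = 28.085/162.044 × 100 = 17.33%.
19.77 − 17.33 = 2.44 pp.

2.44 percentage points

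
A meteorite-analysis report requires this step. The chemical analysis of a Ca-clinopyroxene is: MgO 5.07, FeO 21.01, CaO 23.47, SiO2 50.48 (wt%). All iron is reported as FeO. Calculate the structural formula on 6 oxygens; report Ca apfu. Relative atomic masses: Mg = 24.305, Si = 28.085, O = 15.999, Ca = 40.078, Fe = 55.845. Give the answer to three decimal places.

5.07 wt% MgO ÷ 40.304 g/mol = 0.12579 mol, giving 0.12579 Mg and 0.12579 O.
21.01 wt% FeO ÷ 71.844 g/mol = 0.29244 mol, giving 0.29244 Fe and 0.29244 O.
23.47 wt% CaO ÷ 56.077 g/mol = 0.41853 mol, giving 0.41853 Ca and 0.41853 O.
50.48 wt% SiO2 ÷ 60.083 g/mol = 0.84017 mol, giving 0.84017 Si and 1.68034 O.
Oxygen sums to 2.51710; scaling by 6/2.51710 = 2.38370 puts the formula on 6 O.
Ca: 0.41853 × 2.38370 = 0.998 atoms per formula unit.

0.998 Ca apfu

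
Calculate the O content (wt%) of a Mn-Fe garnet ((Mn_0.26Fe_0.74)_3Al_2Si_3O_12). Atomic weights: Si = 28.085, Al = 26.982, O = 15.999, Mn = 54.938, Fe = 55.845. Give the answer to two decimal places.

38.63 wt%

M((Mn_0.26Fe_0.74)_3Al_2Si_3O_12) = 497.035 g/mol.
O contributes 12 × 15.999 = 191.988 g per mole.
191.988/497.035 = 0.3863 → 38.63%.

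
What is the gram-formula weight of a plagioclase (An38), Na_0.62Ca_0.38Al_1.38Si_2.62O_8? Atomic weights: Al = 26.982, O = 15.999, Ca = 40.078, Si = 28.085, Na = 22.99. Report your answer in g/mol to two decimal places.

268.29 g/mol

The formula mass is the sum 0.62(22.99) + 0.38(40.078) + 1.38(26.982) + 2.62(28.085) + 8(15.999).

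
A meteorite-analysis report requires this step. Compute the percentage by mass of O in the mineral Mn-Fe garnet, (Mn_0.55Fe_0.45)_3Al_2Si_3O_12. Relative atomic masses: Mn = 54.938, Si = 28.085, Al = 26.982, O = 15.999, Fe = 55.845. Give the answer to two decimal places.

38.69 wt%

Formula mass = 1.65*54.938 + 1.35*55.845 + 2*26.982 + 3*28.085 + 12*15.999 = 496.245 g/mol, of which 191.988 g is O.
So O makes up 191.988/496.245 = 0.3869 of the mass, i.e. 38.69%.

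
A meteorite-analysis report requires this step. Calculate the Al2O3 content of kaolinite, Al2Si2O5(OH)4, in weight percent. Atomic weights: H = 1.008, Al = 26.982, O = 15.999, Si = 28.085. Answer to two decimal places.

39.50 wt%

Molar mass of Al2Si2O5(OH)4 = 2×26.982 + 2×28.085 + 9×15.999 + 4×1.008 = 258.157 g/mol.
Each formula unit contains 2 Al, equivalent to 2/2 = 1.0000 mol Al2O3.
M(Al2O3) = 2×26.982 + 3×15.999 = 101.961 g/mol.
Mass of Al2O3 per formula unit = 1.0000 × 101.961 = 101.961 g.
Al2O3 wt% = 101.961 / 258.157 × 100 = 39.50%.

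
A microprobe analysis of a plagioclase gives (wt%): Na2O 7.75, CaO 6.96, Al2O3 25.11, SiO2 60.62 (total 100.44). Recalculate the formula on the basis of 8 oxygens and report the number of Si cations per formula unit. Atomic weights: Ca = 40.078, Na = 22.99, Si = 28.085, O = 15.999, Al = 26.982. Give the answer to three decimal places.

2.685 Si apfu

Na2O (M=61.979): mol = 0.12504; Na = 0.25008, O = 0.12504.
CaO (M=56.077): mol = 0.12412; Ca = 0.12412, O = 0.12412.
Al2O3 (M=101.961): mol = 0.24627; Al = 0.49254, O = 0.73881.
SiO2 (M=60.083): mol = 1.00894; Si = 1.00894, O = 2.01788.
ΣO = 3.00585; factor = 8/ΣO = 2.66148.
Si apfu = 1.00894 × 2.66148 = 2.685.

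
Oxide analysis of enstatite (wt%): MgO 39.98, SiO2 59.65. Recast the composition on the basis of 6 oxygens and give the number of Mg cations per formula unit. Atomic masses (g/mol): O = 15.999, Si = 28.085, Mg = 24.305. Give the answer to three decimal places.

39.98 wt% MgO ÷ 40.304 g/mol = 0.99196 mol, giving 0.99196 Mg and 0.99196 O.
59.65 wt% SiO2 ÷ 60.083 g/mol = 0.99279 mol, giving 0.99279 Si and 1.98558 O.
Oxygen sums to 2.97754; scaling by 6/2.97754 = 2.01509 puts the formula on 6 O.
Mg: 0.99196 × 2.01509 = 1.999 atoms per formula unit.

1.999 Mg apfu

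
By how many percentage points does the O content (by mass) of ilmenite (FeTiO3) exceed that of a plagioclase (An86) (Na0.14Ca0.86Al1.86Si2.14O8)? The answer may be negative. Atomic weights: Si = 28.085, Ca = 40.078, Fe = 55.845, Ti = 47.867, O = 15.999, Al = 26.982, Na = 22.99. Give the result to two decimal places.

O in FeTiO3: molar mass 151.709 g/mol; 3×15.999 = 47.997 g → 31.64 wt%.
O in Na0.14Ca0.86Al1.86Si2.14O8: molar mass 275.966 g/mol; 8×15.999 = 127.992 g → 46.38 wt%.
Difference = 31.64 − 46.38 = -14.74 percentage points.

-14.74 percentage points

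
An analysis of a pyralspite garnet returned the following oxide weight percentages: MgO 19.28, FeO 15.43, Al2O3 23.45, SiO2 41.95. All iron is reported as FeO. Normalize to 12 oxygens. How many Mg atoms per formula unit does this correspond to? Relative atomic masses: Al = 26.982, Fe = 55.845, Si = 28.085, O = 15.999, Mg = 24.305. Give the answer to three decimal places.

19.28 wt% MgO ÷ 40.304 g/mol = 0.47836 mol, giving 0.47836 Mg and 0.47836 O.
15.43 wt% FeO ÷ 71.844 g/mol = 0.21477 mol, giving 0.21477 Fe and 0.21477 O.
23.45 wt% Al2O3 ÷ 101.961 g/mol = 0.22999 mol, giving 0.45998 Al and 0.68997 O.
41.95 wt% SiO2 ÷ 60.083 g/mol = 0.69820 mol, giving 0.69820 Si and 1.39640 O.
Oxygen sums to 2.77950; scaling by 12/2.77950 = 4.31732 puts the formula on 12 O.
Mg: 0.47836 × 4.31732 = 2.065 atoms per formula unit.

2.065 Mg apfu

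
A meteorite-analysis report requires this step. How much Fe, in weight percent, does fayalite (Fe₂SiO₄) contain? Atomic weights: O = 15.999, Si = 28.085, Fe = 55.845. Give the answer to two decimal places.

M(Fe₂SiO₄) = 203.771 g/mol.
Fe contributes 2 × 55.845 = 111.690 g per mole.
111.690/203.771 = 0.5481 → 54.81%.

54.81 weight percent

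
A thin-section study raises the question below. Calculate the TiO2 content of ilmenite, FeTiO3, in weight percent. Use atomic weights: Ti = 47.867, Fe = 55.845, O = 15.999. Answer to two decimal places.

52.64 wt%

M(FeTiO3) = 151.709 g/mol; M(TiO2) = 79.865 g/mol.
Moles TiO2 per formula unit = 1 Ti ÷ 1 = 1.0000.
TiO2 fraction = (1.0000 × 79.865) / 151.709 = 79.865/151.709 = 0.5264.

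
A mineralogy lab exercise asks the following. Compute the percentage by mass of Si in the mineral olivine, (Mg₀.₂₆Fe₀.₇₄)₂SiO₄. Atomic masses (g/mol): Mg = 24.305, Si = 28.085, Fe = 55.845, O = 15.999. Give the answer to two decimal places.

Molar mass of (Mg₀.₂₆Fe₀.₇₄)₂SiO₄: 0.52·24.305 + 1.48·55.845 + 1·28.085 + 4·15.999 = 187.370 g/mol.
Mass of Si per formula unit: 1 × 28.085 = 28.085 g.
Weight fraction Si = 28.085 / 187.370 = 0.1499.

14.99 mass %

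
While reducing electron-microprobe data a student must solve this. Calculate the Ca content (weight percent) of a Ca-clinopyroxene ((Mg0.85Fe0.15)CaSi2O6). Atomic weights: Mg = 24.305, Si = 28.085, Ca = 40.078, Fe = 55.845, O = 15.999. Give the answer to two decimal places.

M((Mg0.85Fe0.15)CaSi2O6) = 221.278 g/mol.
Ca contributes 1 × 40.078 = 40.078 g per mole.
40.078/221.278 = 0.1811 → 18.11%.

18.11 weight percent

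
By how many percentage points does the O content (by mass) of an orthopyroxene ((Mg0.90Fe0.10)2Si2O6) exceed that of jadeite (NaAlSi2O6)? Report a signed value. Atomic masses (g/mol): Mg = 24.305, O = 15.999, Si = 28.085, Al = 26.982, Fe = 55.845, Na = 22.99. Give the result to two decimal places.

-1.13 percentage points

M((Mg0.90Fe0.10)2Si2O6) = 207.082 g/mol, so wt% O = 95.994/207.082 × 100 = 46.36%.
M(NaAlSi2O6) = 202.136 g/mol, so wt% O = 95.994/202.136 × 100 = 47.49%.
46.36 − 47.49 = -1.13 pp.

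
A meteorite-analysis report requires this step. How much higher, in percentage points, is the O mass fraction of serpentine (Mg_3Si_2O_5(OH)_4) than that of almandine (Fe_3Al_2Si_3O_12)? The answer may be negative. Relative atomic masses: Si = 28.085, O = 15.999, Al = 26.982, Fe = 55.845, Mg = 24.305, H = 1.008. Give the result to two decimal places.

First mineral: 143.991 g O in 277.108 g formula = 51.96 wt% O.
Second mineral: 191.988 g O in 497.742 g formula = 38.57 wt% O.
51.96% − 38.57% gives a difference of 13.39 percentage points.

13.39 percentage points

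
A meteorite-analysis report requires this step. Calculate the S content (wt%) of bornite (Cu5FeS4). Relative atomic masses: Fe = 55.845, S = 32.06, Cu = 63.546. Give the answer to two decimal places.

Formula mass = 5×63.546 + 1×55.845 + 4×32.06 = 501.815 g/mol, of which 128.240 g is S.
So S makes up 128.240/501.815 = 0.2556 of the mass, i.e. 25.56%.

25.56 wt%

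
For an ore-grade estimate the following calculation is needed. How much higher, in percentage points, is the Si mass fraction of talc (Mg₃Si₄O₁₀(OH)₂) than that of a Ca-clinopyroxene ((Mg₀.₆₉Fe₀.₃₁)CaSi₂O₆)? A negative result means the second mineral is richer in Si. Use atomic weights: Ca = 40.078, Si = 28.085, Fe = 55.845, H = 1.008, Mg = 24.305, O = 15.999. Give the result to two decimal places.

M(Mg₃Si₄O₁₀(OH)₂) = 379.259 g/mol, so wt% Si = 112.340/379.259 × 100 = 29.62%.
M((Mg₀.₆₉Fe₀.₃₁)CaSi₂O₆) = 226.324 g/mol, so wt% Si = 56.170/226.324 × 100 = 24.82%.
29.62 − 24.82 = 4.80 pp.

4.80 percentage points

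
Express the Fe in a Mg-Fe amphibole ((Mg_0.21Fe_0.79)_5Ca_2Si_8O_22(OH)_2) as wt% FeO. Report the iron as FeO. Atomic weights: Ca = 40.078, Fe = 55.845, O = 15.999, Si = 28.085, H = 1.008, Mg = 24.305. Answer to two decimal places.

30.29 wt%

Formula mass = 936.936 g/mol.
3.95 Fe → 3.9500 mol FeO per formula unit; M(FeO) = 71.844, so FeO mass = 283.784 g.
283.784/936.936 × 100 = 30.29 wt%.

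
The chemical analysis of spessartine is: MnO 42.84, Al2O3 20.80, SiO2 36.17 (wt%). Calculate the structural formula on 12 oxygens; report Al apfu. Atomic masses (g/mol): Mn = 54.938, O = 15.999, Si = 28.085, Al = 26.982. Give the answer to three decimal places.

42.84 wt% MnO ÷ 70.937 g/mol = 0.60392 mol, giving 0.60392 Mn and 0.60392 O.
20.80 wt% Al2O3 ÷ 101.961 g/mol = 0.20400 mol, giving 0.40800 Al and 0.61200 O.
36.17 wt% SiO2 ÷ 60.083 g/mol = 0.60200 mol, giving 0.60200 Si and 1.20400 O.
Oxygen sums to 2.41992; scaling by 12/2.41992 = 4.95884 puts the formula on 12 O.
Al: 0.40800 × 4.95884 = 2.023 atoms per formula unit.

2.023 Al apfu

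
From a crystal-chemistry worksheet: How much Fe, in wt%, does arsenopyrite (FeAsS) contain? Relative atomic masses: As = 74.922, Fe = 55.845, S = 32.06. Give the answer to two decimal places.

34.30 wt%

Formula mass = 1·55.845 + 1·74.922 + 1·32.06 = 162.827 g/mol, of which 55.845 g is Fe.
So Fe makes up 55.845/162.827 = 0.3430 of the mass, i.e. 34.30%.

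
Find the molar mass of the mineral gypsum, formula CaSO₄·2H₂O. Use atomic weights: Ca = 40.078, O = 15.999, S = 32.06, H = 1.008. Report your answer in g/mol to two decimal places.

Ca: 1 × 40.078 = 40.0780
S: 1 × 32.06 = 32.0600
O: 6 × 15.999 = 95.9940
H: 4 × 1.008 = 4.0320
Summing the contributions gives the formula mass.

172.16 g/mol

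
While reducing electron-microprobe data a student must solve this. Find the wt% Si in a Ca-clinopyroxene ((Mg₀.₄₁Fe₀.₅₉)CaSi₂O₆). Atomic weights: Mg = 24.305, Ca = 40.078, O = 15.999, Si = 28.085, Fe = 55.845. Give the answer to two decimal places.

Formula mass = 0.41×24.305 + 0.59×55.845 + 1×40.078 + 2×28.085 + 6×15.999 = 235.156 g/mol, of which 56.170 g is Si.
So Si makes up 56.170/235.156 = 0.2389 of the mass, i.e. 23.89%.

23.89 mass %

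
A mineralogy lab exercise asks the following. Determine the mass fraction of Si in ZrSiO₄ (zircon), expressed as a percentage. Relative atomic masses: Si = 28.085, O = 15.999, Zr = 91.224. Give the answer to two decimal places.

15.32 wt%

Molar mass of ZrSiO₄: 1*91.224 + 1*28.085 + 4*15.999 = 183.305 g/mol.
Mass of Si per formula unit: 1 × 28.085 = 28.085 g.
Weight fraction Si = 28.085 / 183.305 = 0.1532.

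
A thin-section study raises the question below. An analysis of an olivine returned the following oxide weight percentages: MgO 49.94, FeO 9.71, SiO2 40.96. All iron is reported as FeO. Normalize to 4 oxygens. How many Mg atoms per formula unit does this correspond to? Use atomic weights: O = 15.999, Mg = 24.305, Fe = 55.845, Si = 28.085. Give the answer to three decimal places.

49.94 wt% MgO ÷ 40.304 g/mol = 1.23908 mol, giving 1.23908 Mg and 1.23908 O.
9.71 wt% FeO ÷ 71.844 g/mol = 0.13515 mol, giving 0.13515 Fe and 0.13515 O.
40.96 wt% SiO2 ÷ 60.083 g/mol = 0.68172 mol, giving 0.68172 Si and 1.36344 O.
Oxygen sums to 2.73767; scaling by 4/2.73767 = 1.46110 puts the formula on 4 O.
Mg: 1.23908 × 1.46110 = 1.810 atoms per formula unit.

1.810 Mg apfu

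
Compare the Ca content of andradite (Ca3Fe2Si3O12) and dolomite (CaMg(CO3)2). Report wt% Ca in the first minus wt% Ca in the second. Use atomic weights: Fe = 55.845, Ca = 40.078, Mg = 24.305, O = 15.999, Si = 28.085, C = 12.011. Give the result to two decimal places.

1.93 percentage points

M(Ca3Fe2Si3O12) = 508.167 g/mol, so wt% Ca = 120.234/508.167 × 100 = 23.66%.
M(CaMg(CO3)2) = 184.399 g/mol, so wt% Ca = 40.078/184.399 × 100 = 21.73%.
23.66 − 21.73 = 1.93 pp.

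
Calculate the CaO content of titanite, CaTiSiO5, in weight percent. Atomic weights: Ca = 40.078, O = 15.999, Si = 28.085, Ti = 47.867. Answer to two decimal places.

Formula mass = 196.025 g/mol.
1 Ca → 1.0000 mol CaO per formula unit; M(CaO) = 56.077, so CaO mass = 56.077 g.
56.077/196.025 × 100 = 28.61 wt%.

28.61 wt%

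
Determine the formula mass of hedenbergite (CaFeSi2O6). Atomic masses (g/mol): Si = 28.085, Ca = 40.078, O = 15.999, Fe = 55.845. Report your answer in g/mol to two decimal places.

Ca: 1 × 40.078 = 40.0780
Fe: 1 × 55.845 = 55.8450
Si: 2 × 28.085 = 56.1700
O: 6 × 15.999 = 95.9940
Summing the contributions gives the formula mass.

248.09 g/mol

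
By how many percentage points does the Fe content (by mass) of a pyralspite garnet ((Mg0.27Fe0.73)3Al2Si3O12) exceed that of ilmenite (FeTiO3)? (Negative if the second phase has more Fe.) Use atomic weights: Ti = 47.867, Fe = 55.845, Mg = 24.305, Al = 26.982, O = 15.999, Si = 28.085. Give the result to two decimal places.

-10.91 percentage points

First mineral: 122.301 g Fe in 472.195 g formula = 25.90 wt% Fe.
Second mineral: 55.845 g Fe in 151.709 g formula = 36.81 wt% Fe.
25.90% − 36.81% gives a difference of -10.91 percentage points.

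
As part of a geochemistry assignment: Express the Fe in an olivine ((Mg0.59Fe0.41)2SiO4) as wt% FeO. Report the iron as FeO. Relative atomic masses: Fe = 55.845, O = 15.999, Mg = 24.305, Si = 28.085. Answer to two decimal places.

Molar mass of (Mg0.59Fe0.41)2SiO4 = 1.18×24.305 + 0.82×55.845 + 1×28.085 + 4×15.999 = 166.554 g/mol.
Each formula unit contains 0.82 Fe, equivalent to 0.82/1 = 0.8200 mol FeO.
M(FeO) = 1×55.845 + 1×15.999 = 71.844 g/mol.
Mass of FeO per formula unit = 0.8200 × 71.844 = 58.912 g.
FeO wt% = 58.912 / 166.554 × 100 = 35.37%.

35.37 wt%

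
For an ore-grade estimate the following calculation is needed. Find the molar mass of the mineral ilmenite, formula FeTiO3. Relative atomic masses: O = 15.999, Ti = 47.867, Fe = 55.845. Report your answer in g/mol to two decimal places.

Fe: 1 × 55.845 = 55.8450
Ti: 1 × 47.867 = 47.8670
O: 3 × 15.999 = 47.9970
Summing the contributions gives the formula mass.

151.71 g/mol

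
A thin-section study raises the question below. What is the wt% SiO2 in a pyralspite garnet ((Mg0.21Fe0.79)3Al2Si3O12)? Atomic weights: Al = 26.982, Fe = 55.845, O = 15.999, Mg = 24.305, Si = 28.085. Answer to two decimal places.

37.72 wt%

M((Mg0.21Fe0.79)3Al2Si3O12) = 477.872 g/mol; M(SiO2) = 60.083 g/mol.
Moles SiO2 per formula unit = 3 Si ÷ 1 = 3.0000.
SiO2 fraction = (3.0000 × 60.083) / 477.872 = 180.249/477.872 = 0.3772.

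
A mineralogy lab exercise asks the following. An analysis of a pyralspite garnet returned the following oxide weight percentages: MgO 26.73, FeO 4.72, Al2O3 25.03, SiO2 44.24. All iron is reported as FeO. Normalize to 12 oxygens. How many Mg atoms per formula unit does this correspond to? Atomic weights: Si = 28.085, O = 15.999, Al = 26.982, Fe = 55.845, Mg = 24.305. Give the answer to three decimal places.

MgO (M=40.304): mol = 0.66321; Mg = 0.66321, O = 0.66321.
FeO (M=71.844): mol = 0.06570; Fe = 0.06570, O = 0.06570.
Al2O3 (M=101.961): mol = 0.24549; Al = 0.49098, O = 0.73647.
SiO2 (M=60.083): mol = 0.73631; Si = 0.73631, O = 1.47262.
ΣO = 2.93800; factor = 12/ΣO = 4.08441.
Mg apfu = 0.66321 × 4.08441 = 2.709.

2.709 Mg apfu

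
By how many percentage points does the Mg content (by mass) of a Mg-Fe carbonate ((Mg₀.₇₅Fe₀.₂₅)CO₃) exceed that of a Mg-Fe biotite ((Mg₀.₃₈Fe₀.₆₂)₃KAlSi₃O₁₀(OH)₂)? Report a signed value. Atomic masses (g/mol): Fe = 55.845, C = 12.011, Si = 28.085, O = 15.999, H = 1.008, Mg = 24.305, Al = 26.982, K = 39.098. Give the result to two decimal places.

First mineral: 18.229 g Mg in 92.198 g formula = 19.77 wt% Mg.
Second mineral: 27.708 g Mg in 475.918 g formula = 5.82 wt% Mg.
19.77% − 5.82% gives a difference of 13.95 percentage points.

13.95 percentage points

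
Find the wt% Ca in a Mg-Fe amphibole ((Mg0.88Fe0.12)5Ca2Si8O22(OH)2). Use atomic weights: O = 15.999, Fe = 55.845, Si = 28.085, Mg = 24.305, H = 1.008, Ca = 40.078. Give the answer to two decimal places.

9.64 weight percent

Molar mass of (Mg0.88Fe0.12)5Ca2Si8O22(OH)2: 4.40·24.305 + 0.60·55.845 + 2·40.078 + 8·28.085 + 24·15.999 + 2·1.008 = 831.277 g/mol.
Mass of Ca per formula unit: 2 × 40.078 = 80.156 g.
Weight fraction Ca = 80.156 / 831.277 = 0.0964.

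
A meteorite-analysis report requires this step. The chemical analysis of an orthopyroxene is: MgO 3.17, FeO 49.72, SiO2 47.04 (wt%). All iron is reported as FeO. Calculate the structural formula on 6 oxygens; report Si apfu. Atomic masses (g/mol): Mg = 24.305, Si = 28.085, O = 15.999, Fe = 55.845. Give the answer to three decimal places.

MgO (M=40.304): mol = 0.07865; Mg = 0.07865, O = 0.07865.
FeO (M=71.844): mol = 0.69206; Fe = 0.69206, O = 0.69206.
SiO2 (M=60.083): mol = 0.78292; Si = 0.78292, O = 1.56584.
ΣO = 2.33655; factor = 6/ΣO = 2.56789.
Si apfu = 0.78292 × 2.56789 = 2.010.

2.010 Si apfu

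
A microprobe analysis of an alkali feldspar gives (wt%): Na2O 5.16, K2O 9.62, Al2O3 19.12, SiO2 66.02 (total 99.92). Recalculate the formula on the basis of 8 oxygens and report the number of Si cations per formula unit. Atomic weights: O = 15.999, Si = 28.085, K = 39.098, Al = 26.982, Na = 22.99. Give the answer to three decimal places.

2.984 Si apfu

Na2O: 5.16/61.979 = 0.08325 mol → 0.16650 mol Na, 0.08325 mol O.
K2O: 9.62/94.195 = 0.10213 mol → 0.20426 mol K, 0.10213 mol O.
Al2O3: 19.12/101.961 = 0.18752 mol → 0.37504 mol Al, 0.56256 mol O.
SiO2: 66.02/60.083 = 1.09881 mol → 1.09881 mol Si, 2.19762 mol O.
Total oxygen = 2.94556 mol. Normalization factor = 8/2.94556 = 2.71595.
Si per 8 O = 1.09881 × 2.71595 = 2.984.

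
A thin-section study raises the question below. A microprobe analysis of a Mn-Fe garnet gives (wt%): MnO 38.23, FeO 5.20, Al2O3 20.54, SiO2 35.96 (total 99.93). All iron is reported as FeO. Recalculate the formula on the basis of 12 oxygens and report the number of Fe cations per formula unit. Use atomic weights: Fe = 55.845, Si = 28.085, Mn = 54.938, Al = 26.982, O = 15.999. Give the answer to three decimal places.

38.23 wt% MnO ÷ 70.937 g/mol = 0.53893 mol, giving 0.53893 Mn and 0.53893 O.
5.20 wt% FeO ÷ 71.844 g/mol = 0.07238 mol, giving 0.07238 Fe and 0.07238 O.
20.54 wt% Al2O3 ÷ 101.961 g/mol = 0.20145 mol, giving 0.40290 Al and 0.60435 O.
35.96 wt% SiO2 ÷ 60.083 g/mol = 0.59851 mol, giving 0.59851 Si and 1.19702 O.
Oxygen sums to 2.41268; scaling by 12/2.41268 = 4.97372 puts the formula on 12 O.
Fe: 0.07238 × 4.97372 = 0.360 atoms per formula unit.

0.360 Fe apfu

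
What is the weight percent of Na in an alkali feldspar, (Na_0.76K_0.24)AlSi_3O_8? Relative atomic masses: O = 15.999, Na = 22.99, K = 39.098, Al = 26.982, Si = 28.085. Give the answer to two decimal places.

M((Na_0.76K_0.24)AlSi_3O_8) = 266.085 g/mol.
Na contributes 0.76 × 22.99 = 17.472 g per mole.
17.472/266.085 = 0.0657 → 6.57%.

6.57 wt%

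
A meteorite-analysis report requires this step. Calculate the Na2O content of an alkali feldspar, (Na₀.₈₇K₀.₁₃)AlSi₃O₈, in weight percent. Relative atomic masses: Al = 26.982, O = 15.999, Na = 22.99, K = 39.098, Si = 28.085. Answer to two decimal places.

Molar mass of (Na₀.₈₇K₀.₁₃)AlSi₃O₈ = 0.87·22.99 + 0.13·39.098 + 1·26.982 + 3·28.085 + 8·15.999 = 264.313 g/mol.
Each formula unit contains 0.87 Na, equivalent to 0.87/2 = 0.4350 mol Na2O.
M(Na2O) = 2×22.99 + 1×15.999 = 61.979 g/mol.
Mass of Na2O per formula unit = 0.4350 × 61.979 = 26.961 g.
Na2O wt% = 26.961 / 264.313 × 100 = 10.20%.

10.20 wt%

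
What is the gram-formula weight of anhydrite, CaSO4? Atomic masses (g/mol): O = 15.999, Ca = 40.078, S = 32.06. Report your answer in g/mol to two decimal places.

136.13 g/mol

M = 1(40.078) + 1(32.06) + 4(15.999)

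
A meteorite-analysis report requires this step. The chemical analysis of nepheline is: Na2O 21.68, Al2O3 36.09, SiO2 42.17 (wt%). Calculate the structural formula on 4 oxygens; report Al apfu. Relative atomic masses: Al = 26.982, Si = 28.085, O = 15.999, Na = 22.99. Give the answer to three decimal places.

Na2O: 21.68/61.979 = 0.34980 mol → 0.69960 mol Na, 0.34980 mol O.
Al2O3: 36.09/101.961 = 0.35396 mol → 0.70792 mol Al, 1.06188 mol O.
SiO2: 42.17/60.083 = 0.70186 mol → 0.70186 mol Si, 1.40372 mol O.
Total oxygen = 2.81540 mol. Normalization factor = 4/2.81540 = 1.42076.
Al per 4 O = 0.70792 × 1.42076 = 1.006.

1.006 Al apfu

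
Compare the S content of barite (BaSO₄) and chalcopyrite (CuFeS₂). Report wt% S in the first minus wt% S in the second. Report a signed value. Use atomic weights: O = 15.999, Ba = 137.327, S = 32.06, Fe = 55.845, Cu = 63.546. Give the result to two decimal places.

-21.20 percentage points

S in BaSO₄: molar mass 233.383 g/mol; 1×32.06 = 32.060 g → 13.74 wt%.
S in CuFeS₂: molar mass 183.511 g/mol; 2×32.06 = 64.120 g → 34.94 wt%.
Difference = 13.74 − 34.94 = -21.20 percentage points.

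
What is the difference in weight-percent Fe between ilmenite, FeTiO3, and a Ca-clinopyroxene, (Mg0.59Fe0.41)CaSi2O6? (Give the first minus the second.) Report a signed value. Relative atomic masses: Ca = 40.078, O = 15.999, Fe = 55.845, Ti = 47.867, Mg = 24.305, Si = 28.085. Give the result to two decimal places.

26.83 percentage points

Fe in FeTiO3: molar mass 151.709 g/mol; 1×55.845 = 55.845 g → 36.81 wt%.
Fe in (Mg0.59Fe0.41)CaSi2O6: molar mass 229.478 g/mol; 0.41×55.845 = 22.896 g → 9.98 wt%.
Difference = 36.81 − 9.98 = 26.83 percentage points.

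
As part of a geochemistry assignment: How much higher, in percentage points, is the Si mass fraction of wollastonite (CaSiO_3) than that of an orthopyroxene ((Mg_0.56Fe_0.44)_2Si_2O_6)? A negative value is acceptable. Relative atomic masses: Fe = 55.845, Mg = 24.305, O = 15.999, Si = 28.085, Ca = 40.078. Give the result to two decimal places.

-0.40 percentage points

First mineral: 28.085 g Si in 116.160 g formula = 24.18 wt% Si.
Second mineral: 56.170 g Si in 228.529 g formula = 24.58 wt% Si.
24.18% − 24.58% gives a difference of -0.40 percentage points.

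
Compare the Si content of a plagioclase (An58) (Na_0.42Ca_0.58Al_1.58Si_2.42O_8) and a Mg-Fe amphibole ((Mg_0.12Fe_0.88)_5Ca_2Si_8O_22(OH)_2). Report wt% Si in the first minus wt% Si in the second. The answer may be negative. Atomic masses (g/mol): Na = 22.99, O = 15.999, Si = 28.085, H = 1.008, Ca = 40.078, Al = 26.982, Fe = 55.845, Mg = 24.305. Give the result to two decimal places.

Si in Na_0.42Ca_0.58Al_1.58Si_2.42O_8: molar mass 271.490 g/mol; 2.42×28.085 = 67.966 g → 25.03 wt%.
Si in (Mg_0.12Fe_0.88)_5Ca_2Si_8O_22(OH)_2: molar mass 951.129 g/mol; 8×28.085 = 224.680 g → 23.62 wt%.
Difference = 25.03 − 23.62 = 1.41 percentage points.

1.41 percentage points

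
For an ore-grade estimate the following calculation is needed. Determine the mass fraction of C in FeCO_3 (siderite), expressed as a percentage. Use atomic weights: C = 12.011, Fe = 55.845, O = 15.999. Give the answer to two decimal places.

M(FeCO_3) = 115.853 g/mol.
C contributes 1 × 12.011 = 12.011 g per mole.
12.011/115.853 = 0.1037 → 10.37%.

10.37 wt%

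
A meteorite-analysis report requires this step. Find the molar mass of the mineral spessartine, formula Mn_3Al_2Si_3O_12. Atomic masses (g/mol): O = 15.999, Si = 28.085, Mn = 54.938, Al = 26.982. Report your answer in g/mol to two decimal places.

M = 3·54.938 + 2·26.982 + 3·28.085 + 12·15.999

495.02 g/mol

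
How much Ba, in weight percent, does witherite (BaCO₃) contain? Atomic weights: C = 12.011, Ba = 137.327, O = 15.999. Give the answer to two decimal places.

Formula mass = 1×137.327 + 1×12.011 + 3×15.999 = 197.335 g/mol, of which 137.327 g is Ba.
So Ba makes up 137.327/197.335 = 0.6959 of the mass, i.e. 69.59%.

69.59 weight percent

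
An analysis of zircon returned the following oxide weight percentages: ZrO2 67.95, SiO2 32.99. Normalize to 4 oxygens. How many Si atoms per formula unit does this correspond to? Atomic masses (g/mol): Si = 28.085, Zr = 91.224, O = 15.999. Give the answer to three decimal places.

0.998 Si apfu

67.95 wt% ZrO2 ÷ 123.222 g/mol = 0.55144 mol, giving 0.55144 Zr and 1.10288 O.
32.99 wt% SiO2 ÷ 60.083 g/mol = 0.54907 mol, giving 0.54907 Si and 1.09814 O.
Oxygen sums to 2.20102; scaling by 4/2.20102 = 1.81734 puts the formula on 4 O.
Si: 0.54907 × 1.81734 = 0.998 atoms per formula unit.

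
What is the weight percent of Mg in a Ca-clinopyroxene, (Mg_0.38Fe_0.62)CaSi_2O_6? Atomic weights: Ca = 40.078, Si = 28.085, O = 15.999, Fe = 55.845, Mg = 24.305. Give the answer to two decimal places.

3.91 wt%

M((Mg_0.38Fe_0.62)CaSi_2O_6) = 236.102 g/mol.
Mg contributes 0.38 × 24.305 = 9.236 g per mole.
9.236/236.102 = 0.0391 → 3.91%.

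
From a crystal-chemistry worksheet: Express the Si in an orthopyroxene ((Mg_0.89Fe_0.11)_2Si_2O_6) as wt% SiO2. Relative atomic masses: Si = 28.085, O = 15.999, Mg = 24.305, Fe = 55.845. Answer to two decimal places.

Molar mass of (Mg_0.89Fe_0.11)_2Si_2O_6 = 1.78×24.305 + 0.22×55.845 + 2×28.085 + 6×15.999 = 207.713 g/mol.
Each formula unit contains 2 Si, equivalent to 2/1 = 2.0000 mol SiO2.
M(SiO2) = 1×28.085 + 2×15.999 = 60.083 g/mol.
Mass of SiO2 per formula unit = 2.0000 × 60.083 = 120.166 g.
SiO2 wt% = 120.166 / 207.713 × 100 = 57.85%.

57.85 wt%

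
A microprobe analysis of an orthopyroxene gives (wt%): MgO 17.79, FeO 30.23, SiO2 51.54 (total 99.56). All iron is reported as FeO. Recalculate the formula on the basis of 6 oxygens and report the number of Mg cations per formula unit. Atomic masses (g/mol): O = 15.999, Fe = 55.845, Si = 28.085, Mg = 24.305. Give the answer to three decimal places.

MgO (M=40.304): mol = 0.44140; Mg = 0.44140, O = 0.44140.
FeO (M=71.844): mol = 0.42077; Fe = 0.42077, O = 0.42077.
SiO2 (M=60.083): mol = 0.85781; Si = 0.85781, O = 1.71562.
ΣO = 2.57779; factor = 6/ΣO = 2.32758.
Mg apfu = 0.44140 × 2.32758 = 1.027.

1.027 Mg apfu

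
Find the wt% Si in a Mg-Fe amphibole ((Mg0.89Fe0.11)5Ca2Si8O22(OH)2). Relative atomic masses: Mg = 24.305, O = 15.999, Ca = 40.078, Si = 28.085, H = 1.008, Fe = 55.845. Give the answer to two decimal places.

M((Mg0.89Fe0.11)5Ca2Si8O22(OH)2) = 829.700 g/mol.
Si contributes 8 × 28.085 = 224.680 g per mole.
224.680/829.700 = 0.2708 → 27.08%.

27.08 wt%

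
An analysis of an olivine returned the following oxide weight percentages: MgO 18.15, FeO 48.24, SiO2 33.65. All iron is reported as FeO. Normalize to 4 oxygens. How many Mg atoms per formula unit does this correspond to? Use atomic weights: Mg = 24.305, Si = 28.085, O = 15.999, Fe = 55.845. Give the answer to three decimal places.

0.803 Mg apfu

MgO (M=40.304): mol = 0.45033; Mg = 0.45033, O = 0.45033.
FeO (M=71.844): mol = 0.67145; Fe = 0.67145, O = 0.67145.
SiO2 (M=60.083): mol = 0.56006; Si = 0.56006, O = 1.12012.
ΣO = 2.24190; factor = 4/ΣO = 1.78420.
Mg apfu = 0.45033 × 1.78420 = 0.803.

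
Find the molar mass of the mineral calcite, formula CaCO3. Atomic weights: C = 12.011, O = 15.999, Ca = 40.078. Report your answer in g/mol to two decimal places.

100.09 g/mol

M = 1*40.078 + 1*12.011 + 3*15.999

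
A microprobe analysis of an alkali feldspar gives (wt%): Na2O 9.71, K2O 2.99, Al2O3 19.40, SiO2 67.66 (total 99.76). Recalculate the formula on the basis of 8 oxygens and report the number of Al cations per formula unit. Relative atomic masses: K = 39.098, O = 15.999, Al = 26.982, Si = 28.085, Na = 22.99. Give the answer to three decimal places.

9.71 wt% Na2O ÷ 61.979 g/mol = 0.15667 mol, giving 0.31334 Na and 0.15667 O.
2.99 wt% K2O ÷ 94.195 g/mol = 0.03174 mol, giving 0.06348 K and 0.03174 O.
19.40 wt% Al2O3 ÷ 101.961 g/mol = 0.19027 mol, giving 0.38054 Al and 0.57081 O.
67.66 wt% SiO2 ÷ 60.083 g/mol = 1.12611 mol, giving 1.12611 Si and 2.25222 O.
Oxygen sums to 3.01144; scaling by 8/3.01144 = 2.65654 puts the formula on 8 O.
Al: 0.38054 × 2.65654 = 1.011 atoms per formula unit.

1.011 Al apfu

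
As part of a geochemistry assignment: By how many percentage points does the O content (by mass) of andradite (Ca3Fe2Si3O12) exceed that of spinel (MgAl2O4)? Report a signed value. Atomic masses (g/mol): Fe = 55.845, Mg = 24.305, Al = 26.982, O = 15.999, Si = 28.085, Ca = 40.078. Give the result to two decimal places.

First mineral: 191.988 g O in 508.167 g formula = 37.78 wt% O.
Second mineral: 63.996 g O in 142.265 g formula = 44.98 wt% O.
37.78% − 44.98% gives a difference of -7.20 percentage points.

-7.20 percentage points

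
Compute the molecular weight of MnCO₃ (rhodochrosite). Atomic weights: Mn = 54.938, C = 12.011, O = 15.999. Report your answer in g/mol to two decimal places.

Mn: 1 × 54.938 = 54.9380
C: 1 × 12.011 = 12.0110
O: 3 × 15.999 = 47.9970
Summing the contributions gives the formula mass.

114.95 g/mol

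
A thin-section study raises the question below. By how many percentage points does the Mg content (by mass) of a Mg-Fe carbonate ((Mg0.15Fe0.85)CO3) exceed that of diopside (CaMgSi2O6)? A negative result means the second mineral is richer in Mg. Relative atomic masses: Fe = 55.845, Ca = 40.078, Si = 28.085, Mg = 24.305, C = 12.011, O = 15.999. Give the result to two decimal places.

-7.94 percentage points

M((Mg0.15Fe0.85)CO3) = 111.122 g/mol, so wt% Mg = 3.646/111.122 × 100 = 3.28%.
M(CaMgSi2O6) = 216.547 g/mol, so wt% Mg = 24.305/216.547 × 100 = 11.22%.
3.28 − 11.22 = -7.94 pp.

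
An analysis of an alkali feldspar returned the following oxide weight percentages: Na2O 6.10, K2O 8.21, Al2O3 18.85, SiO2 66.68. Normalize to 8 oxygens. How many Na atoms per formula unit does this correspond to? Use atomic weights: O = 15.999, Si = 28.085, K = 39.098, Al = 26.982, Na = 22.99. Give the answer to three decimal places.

6.10 wt% Na2O ÷ 61.979 g/mol = 0.09842 mol, giving 0.19684 Na and 0.09842 O.
8.21 wt% K2O ÷ 94.195 g/mol = 0.08716 mol, giving 0.17432 K and 0.08716 O.
18.85 wt% Al2O3 ÷ 101.961 g/mol = 0.18487 mol, giving 0.36974 Al and 0.55461 O.
66.68 wt% SiO2 ÷ 60.083 g/mol = 1.10980 mol, giving 1.10980 Si and 2.21960 O.
Oxygen sums to 2.95979; scaling by 8/2.95979 = 2.70289 puts the formula on 8 O.
Na: 0.19684 × 2.70289 = 0.532 atoms per formula unit.

0.532 Na apfu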